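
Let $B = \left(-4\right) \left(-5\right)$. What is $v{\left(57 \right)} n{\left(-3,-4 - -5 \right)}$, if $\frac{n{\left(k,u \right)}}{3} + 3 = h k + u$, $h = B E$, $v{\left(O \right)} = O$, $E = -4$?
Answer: $40698$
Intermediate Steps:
$B = 20$
$h = -80$ ($h = 20 \left(-4\right) = -80$)
$n{\left(k,u \right)} = -9 - 240 k + 3 u$ ($n{\left(k,u \right)} = -9 + 3 \left(- 80 k + u\right) = -9 + 3 \left(u - 80 k\right) = -9 - \left(- 3 u + 240 k\right) = -9 - 240 k + 3 u$)
$v{\left(57 \right)} n{\left(-3,-4 - -5 \right)} = 57 \left(-9 - -720 + 3 \left(-4 - -5\right)\right) = 57 \left(-9 + 720 + 3 \left(-4 + 5\right)\right) = 57 \left(-9 + 720 + 3 \cdot 1\right) = 57 \left(-9 + 720 + 3\right) = 57 \cdot 714 = 40698$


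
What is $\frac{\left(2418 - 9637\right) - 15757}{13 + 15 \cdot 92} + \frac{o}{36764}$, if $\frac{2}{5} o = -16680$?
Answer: $- \frac{4606009}{261287} \approx -17.628$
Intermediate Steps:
$o = -41700$ ($o = \frac{5}{2} \left(-16680\right) = -41700$)
$\frac{\left(2418 - 9637\right) - 15757}{13 + 15 \cdot 92} + \frac{o}{36764} = \frac{\left(2418 - 9637\right) - 15757}{13 + 15 \cdot 92} - \frac{41700}{36764} = \frac{-7219 - 15757}{13 + 1380} - \frac{10425}{9191} = - \frac{22976}{1393} - \frac{10425}{9191} = - \frac{4606009}{261287}$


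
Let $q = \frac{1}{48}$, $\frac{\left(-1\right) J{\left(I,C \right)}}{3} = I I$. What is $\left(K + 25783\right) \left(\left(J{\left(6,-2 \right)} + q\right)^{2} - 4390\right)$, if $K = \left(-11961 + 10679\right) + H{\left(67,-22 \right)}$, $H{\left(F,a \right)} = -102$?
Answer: $\frac{45406346519}{256} \approx 1.7737 \cdot 10^{8}$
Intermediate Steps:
$J{\left(I,C \right)} = - 3 I^{2}$ ($J{\left(I,C \right)} = - 3 I I = - 3 I^{2}$)
$K = -1384$ ($K = \left(-11961 + 10679\right) - 102 = -1282 - 102 = -1384$)
$q = \frac{1}{48} \approx 0.020833$
$\left(K + 25783\right) \left(\left(J{\left(6,-2 \right)} + q\right)^{2} - 4390\right) = \left(-1384 + 25783\right) \left(\left(- 3 \cdot 6^{2} + \frac{1}{48}\right)^{2} - 4390\right) = 24399 \left(\left(\left(-3\right) 36 + \frac{1}{48}\right)^{2} - 4390\right) = 24399 \left(\left(-108 + \frac{1}{48}\right)^{2} - 4390\right) = 24399 \left(\left(- \frac{5183}{48}\right)^{2} - 4390\right) = 24399 \left(\frac{26863489}{2304} - 4390\right) = 24399 \cdot \frac{16748929}{2304} = \frac{45406346519}{256}$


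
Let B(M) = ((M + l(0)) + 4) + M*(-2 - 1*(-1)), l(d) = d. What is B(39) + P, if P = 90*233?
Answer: 20974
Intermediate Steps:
P = 20970
B(M) = 4 (B(M) = ((M + 0) + 4) + M*(-2 - 1*(-1)) = (M + 4) + M*(-2 + 1) = (4 + M) + M*(-1) = (4 + M) - M = 4)
B(39) + P = 4 + 20970 = 20974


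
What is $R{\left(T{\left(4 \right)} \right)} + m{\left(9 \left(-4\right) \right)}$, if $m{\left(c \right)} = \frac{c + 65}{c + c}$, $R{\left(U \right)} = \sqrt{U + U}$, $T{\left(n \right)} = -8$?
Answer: $- \frac{29}{72} + 4 i \approx -0.40278 + 4.0 i$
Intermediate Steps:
$R{\left(U \right)} = \sqrt{2} \sqrt{U}$ ($R{\left(U \right)} = \sqrt{2 U} = \sqrt{2} \sqrt{U}$)
$m{\left(c \right)} = \frac{65 + c}{2 c}$
$R{\left(T{\left(4 \right)} \right)} + m{\left(9 \left(-4\right) \right)} = \sqrt{2} \sqrt{-8} + \frac{65 + 9 \left(-4\right)}{2 \cdot 9 \left(-4\right)} = \sqrt{2} \cdot 2 i \sqrt{2} + \frac{65 - 36}{2 \left(-36\right)} = 4 i + \frac{1}{2} \left(- \frac{1}{36}\right) 29 = 4 i - \frac{29}{72} = - \frac{29}{72} + 4 i$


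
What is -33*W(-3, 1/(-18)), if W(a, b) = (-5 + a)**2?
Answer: -2112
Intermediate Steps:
-33*W(-3, 1/(-18)) = -33*(-5 - 3)**2 = -33*(-8)**2 = -33*64 = -2112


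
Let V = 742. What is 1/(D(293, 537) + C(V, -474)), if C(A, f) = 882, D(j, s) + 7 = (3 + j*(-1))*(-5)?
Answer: 1/2325 ≈ 0.00043011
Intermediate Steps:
D(j, s) = -22 + 5*j (D(j, s) = -7 + (3 + j*(-1))*(-5) = -7 + (3 - j)*(-5) = -7 + (-15 + 5*j) = -22 + 5*j)
1/(D(293, 537) + C(V, -474)) = 1/((-22 + 5*293) + 882) = 1/((-22 + 1465) + 882) = 1/(1443 + 882) = 1/2325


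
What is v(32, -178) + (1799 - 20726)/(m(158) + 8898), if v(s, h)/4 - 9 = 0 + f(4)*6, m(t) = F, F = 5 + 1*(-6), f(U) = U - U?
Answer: 301365/8897 ≈ 33.873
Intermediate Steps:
f(U) = 0
F = -1 (F = 5 - 6 = -1)
m(t) = -1
v(s, h) = 36 (v(s, h) = 36 + 4*(0 + 0*6) = 36 + 4*(0 + 0) = 36 + 4*0 = 36 + 0 = 36)
v(32, -178) + (1799 - 20726)/(m(158) + 8898) = 36 + (1799 - 20726)/(-1 + 8898) = 36 - 18927/8897 = 301365/8897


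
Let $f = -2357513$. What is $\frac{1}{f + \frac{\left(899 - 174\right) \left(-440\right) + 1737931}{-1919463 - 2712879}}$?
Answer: $- \frac{1544114}{3640269301459} \approx -4.2418 \cdot 10^{-7}$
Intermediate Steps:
$\frac{1}{f + \frac{\left(899 - 174\right) \left(-440\right) + 1737931}{-1919463 - 2712879}} = \frac{1}{-2357513 + \frac{\left(899 - 174\right) \left(-440\right) + 1737931}{-1919463 - 2712879}} = \frac{1}{-2357513 + \frac{725 \left(-440\right) + 1737931}{-4632342}} = \frac{1}{-2357513 + \left(-319000 + 1737931\right) \left(- \frac{1}{4632342}\right)} = \frac{1}{-2357513 + 1418931 \left(- \frac{1}{4632342}\right)} = \frac{1}{-2357513 - \frac{472977}{1544114}} = \frac{1}{- \frac{3640269301459}{1544114}} = - \frac{1544114}{3640269301459}$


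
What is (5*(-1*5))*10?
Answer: -250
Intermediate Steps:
(5*(-1*5))*10 = (5*(-5))*10 = -25*10 = -250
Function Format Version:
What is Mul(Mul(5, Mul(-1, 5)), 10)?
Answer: -250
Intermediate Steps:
Mul(Mul(5, Mul(-1, 5)), 10) = Mul(Mul(5, -5), 10) = Mul(-25, 10) = -250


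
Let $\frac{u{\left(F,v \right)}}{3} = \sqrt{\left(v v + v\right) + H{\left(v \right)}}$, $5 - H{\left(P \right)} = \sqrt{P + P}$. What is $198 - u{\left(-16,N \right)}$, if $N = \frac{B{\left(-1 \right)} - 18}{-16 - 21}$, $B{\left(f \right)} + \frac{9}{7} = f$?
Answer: $198 - \frac{3 \sqrt{392347 - 518 \sqrt{18389}}}{259} \approx 191.43$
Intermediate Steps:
$B{\left(f \right)} = - \frac{9}{7} + f$
$N = \frac{142}{259}$ ($N = \frac{\left(- \frac{9}{7} - 1\right) - 18}{-16 - 21} = \frac{- \frac{16}{7} - 18}{-37} = \left(- \frac{142}{7}\right) \left(- \frac{1}{37}\right) = \frac{142}{259} \approx 0.54826$)
$H{\left(P \right)} = 5 - \sqrt{2} \sqrt{P}$ ($H{\left(P \right)} = 5 - \sqrt{P + P} = 5 - \sqrt{2 P} = 5 - \sqrt{2} \sqrt{P}$)
$u{\left(F,v \right)} = 3 \sqrt{5 + v + v^{2} - \sqrt{2} \sqrt{v}}$ ($u{\left(F,v \right)} = 3 \sqrt{\left(v v + v\right) - \left(-5 + \sqrt{2} \sqrt{v}\right)} = 3 \sqrt{\left(v^{2} + v\right) - \left(-5 + \sqrt{2} \sqrt{v}\right)} = 3 \sqrt{\left(v + v^{2}\right) - \left(-5 + \sqrt{2} \sqrt{v}\right)} = 3 \sqrt{5 + v + v^{2} - \sqrt{2} \sqrt{v}}$)
$198 - u{\left(-16,N \right)} = 198 - 3 \sqrt{5 + \frac{142}{259} + \left(\frac{142}{259}\right)^{2} - \sqrt{2} \sqrt{\frac{142}{259}}} = 198 - 3 \sqrt{5 + \frac{142}{259} + \frac{20164}{67081} - \sqrt{2} \frac{\sqrt{36778}}{259}} = 198 - 3 \sqrt{5 + \frac{142}{259} + \frac{20164}{67081} - \frac{2 \sqrt{18389}}{259}} = 198 - 3 \sqrt{\frac{392347}{67081} - \frac{2 \sqrt{18389}}{259}}$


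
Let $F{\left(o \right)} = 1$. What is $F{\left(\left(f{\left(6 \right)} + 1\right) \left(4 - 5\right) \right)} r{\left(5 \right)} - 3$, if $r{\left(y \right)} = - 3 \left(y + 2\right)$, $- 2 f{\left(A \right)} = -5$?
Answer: $-24$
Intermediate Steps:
$f{\left(A \right)} = \frac{5}{2}$ ($f{\left(A \right)} = \left(- \frac{1}{2}\right) \left(-5\right) = \frac{5}{2}$)
$r{\left(y \right)} = -6 - 3 y$ ($r{\left(y \right)} = - 3 \left(2 + y\right) = -6 - 3 y$)
$F{\left(\left(f{\left(6 \right)} + 1\right) \left(4 - 5\right) \right)} r{\left(5 \right)} - 3 = 1 \left(-6 - 15\right) - 3 = 1 \left(-21\right) - 3 = -21 - 3 = -24$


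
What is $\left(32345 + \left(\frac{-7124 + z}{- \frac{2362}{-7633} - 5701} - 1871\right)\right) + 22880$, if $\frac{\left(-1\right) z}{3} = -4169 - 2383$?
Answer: $\frac{2321516739578}{43513371} \approx 53352.0$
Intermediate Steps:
$z = 19656$ ($z = - 3 \left(-4169 - 2383\right) = \left(-3\right) \left(-6552\right) = 19656$)
$\left(32345 + \left(\frac{-7124 + z}{- \frac{2362}{-7633} - 5701} - 1871\right)\right) + 22880 = \left(32345 - \left(1871 - \frac{-7124 + 19656}{- \frac{2362}{-7633} - 5701}\right)\right) + 22880 = \left(32345 - \left(1871 - \frac{12532}{\left(-2362\right) \left(- \frac{1}{7633}\right) - 5701}\right)\right) + 22880 = \left(32345 - \left(1871 - \frac{12532}{\frac{2362}{7633} - 5701}\right)\right) + 22880 = \left(32345 - \left(1871 - \frac{12532}{- \frac{43513371}{7633}}\right)\right) + 22880 = \left(32345 + \left(12532 \left(- \frac{7633}{43513371}\right) - 1871\right)\right) + 22880 = \left(32345 - \frac{81509173897}{43513371}\right) + 22880 = \frac{1325930811098}{43513371} + 22880 = \frac{2321516739578}{43513371}$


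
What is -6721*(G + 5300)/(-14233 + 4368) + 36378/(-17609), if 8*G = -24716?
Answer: 522508005529/347425570 ≈ 1503.9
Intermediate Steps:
G = -6179/2 (G = (⅛)*(-24716) = -6179/2 ≈ -3089.5)
-6721*(G + 5300)/(-14233 + 4368) + 36378/(-17609) = -6721*(-6179/2 + 5300)/(-14233 + 4368) + 36378/(-17609) = -6721/((-9865/4421/2)) + 36378*(-1/17609) = -6721/((-9865*2/4421)) - 36378/17609 = -6721/(-19730/4421) - 36378/17609 = -6721*(-4421/19730) - 36378/17609 = 29713541/19730 - 36378/17609 = 522508005529/347425570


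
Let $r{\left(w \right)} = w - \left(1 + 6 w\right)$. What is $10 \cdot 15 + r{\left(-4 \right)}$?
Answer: $169$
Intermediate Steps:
$r{\left(w \right)} = -1 - 5 w$ ($r{\left(w \right)} = w - \left(1 + 6 w\right) = -1 - 5 w$)
$10 \cdot 15 + r{\left(-4 \right)} = 10 \cdot 15 - -19 = 150 + \left(-1 + 20\right) = 150 + 19 = 169$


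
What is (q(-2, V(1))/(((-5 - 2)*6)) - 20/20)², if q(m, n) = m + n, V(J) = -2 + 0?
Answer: 361/441 ≈ 0.81859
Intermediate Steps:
V(J) = -2
(q(-2, V(1))/(((-5 - 2)*6)) - 20/20)² = ((-2 - 2)/(((-5 - 2)*6)) - 20/20)² = (-4/((-7*6)) - 20*1/20)² = (-4/(-42) - 1)² = (-4*(-1/42) - 1)² = (2/21 - 1)² = (-19/21)² = 361/441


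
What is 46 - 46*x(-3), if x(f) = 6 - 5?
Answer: 0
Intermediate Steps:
x(f) = 1
46 - 46*x(-3) = 46 - 46*1 = 46 - 46 = 0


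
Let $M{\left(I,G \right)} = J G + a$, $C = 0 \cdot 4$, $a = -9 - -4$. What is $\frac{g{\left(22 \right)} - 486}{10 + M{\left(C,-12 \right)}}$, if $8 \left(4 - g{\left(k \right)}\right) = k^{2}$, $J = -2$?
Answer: $- \frac{1085}{58} \approx -18.707$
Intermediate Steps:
$a = -5$ ($a = -9 + 4 = -5$)
$C = 0$
$M{\left(I,G \right)} = -5 - 2 G$ ($M{\left(I,G \right)} = - 2 G - 5 = -5 - 2 G$)
$g{\left(k \right)} = 4 - \frac{k^{2}}{8}$
$\frac{g{\left(22 \right)} - 486}{10 + M{\left(C,-12 \right)}} = \frac{\left(4 - \frac{22^{2}}{8}\right) - 486}{10 - -19} = \frac{\left(4 - \frac{121}{2}\right) - 486}{10 + \left(-5 + 24\right)} = \frac{\left(4 - \frac{121}{2}\right) - 486}{10 + 19} = \frac{- \frac{113}{2} - 486}{29} = \left(- \frac{1085}{2}\right) \frac{1}{29} = - \frac{1085}{58}$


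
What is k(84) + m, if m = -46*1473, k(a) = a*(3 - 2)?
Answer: -67674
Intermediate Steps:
k(a) = a (k(a) = a*1 = a)
m = -67758
k(84) + m = 84 - 67758 = -67674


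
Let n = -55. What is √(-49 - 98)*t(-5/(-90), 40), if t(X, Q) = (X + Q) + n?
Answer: -1883*I*√3/18 ≈ -181.19*I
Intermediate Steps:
t(X, Q) = -55 + Q + X (t(X, Q) = (X + Q) - 55 = (Q + X) - 55 = -55 + Q + X)
√(-49 - 98)*t(-5/(-90), 40) = √(-49 - 98)*(-55 + 40 - 5/(-90)) = √(-147)*(-55 + 40 - 5*(-1/90)) = (7*I*√3)*(-55 + 40 + 1/18) = (7*I*√3)*(-269/18) = -1883*I*√3/18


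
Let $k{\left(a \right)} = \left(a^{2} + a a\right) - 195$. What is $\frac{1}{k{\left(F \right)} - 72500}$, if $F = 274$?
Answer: $\frac{1}{77457} \approx 1.291 \cdot 10^{-5}$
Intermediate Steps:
$k{\left(a \right)} = -195 + 2 a^{2}$ ($k{\left(a \right)} = \left(a^{2} + a^{2}\right) - 195 = 2 a^{2} - 195 = -195 + 2 a^{2}$)
$\frac{1}{k{\left(F \right)} - 72500} = \frac{1}{\left(-195 + 2 \cdot 274^{2}\right) - 72500} = \frac{1}{\left(-195 + 2 \cdot 75076\right) - 72500} = \frac{1}{\left(-195 + 150152\right) - 72500} = \frac{1}{149957 - 72500} = \frac{1}{77457}$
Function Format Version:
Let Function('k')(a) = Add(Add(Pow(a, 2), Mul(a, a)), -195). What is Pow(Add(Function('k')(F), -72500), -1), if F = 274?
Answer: Rational(1, 77457) ≈ 1.2910e-5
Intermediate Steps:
Function('k')(a) = Add(-195, Mul(2, Pow(a, 2))) (Function('k')(a) = Add(Add(Pow(a, 2), Pow(a, 2)), -195) = Add(Mul(2, Pow(a, 2)), -195) = Add(-195, Mul(2, Pow(a, 2))))
Pow(Add(Function('k')(F), -72500), -1) = Pow(Add(Add(-195, Mul(2, Pow(274, 2))), -72500), -1) = Pow(Add(Add(-195, Mul(2, 75076)), -72500), -1) = Pow(Add(Add(-195, 150152), -72500), -1) = Pow(Add(149957, -72500), -1) = Pow(77457, -1) = Rational(1, 77457)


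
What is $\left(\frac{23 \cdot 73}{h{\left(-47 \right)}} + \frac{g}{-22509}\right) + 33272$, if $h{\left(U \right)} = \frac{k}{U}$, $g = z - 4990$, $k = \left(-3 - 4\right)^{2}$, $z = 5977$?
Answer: $\frac{11640250624}{367647} \approx 31662.0$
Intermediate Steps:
$k = 49$ ($k = \left(-7\right)^{2} = 49$)
$g = 987$ ($g = 5977 - 4990 = 987$)
$h{\left(U \right)} = \frac{49}{U}$
$\left(\frac{23 \cdot 73}{h{\left(-47 \right)}} + \frac{g}{-22509}\right) + 33272 = \left(\frac{23 \cdot 73}{49 \frac{1}{-47}} + \frac{987}{-22509}\right) + 33272 = \left(\frac{1679}{49 \left(- \frac{1}{47}\right)} + 987 \left(- \frac{1}{22509}\right)\right) + 33272 = \left(\frac{1679}{- \frac{49}{47}} - \frac{329}{7503}\right) + 33272 = \left(1679 \left(- \frac{47}{49}\right) - \frac{329}{7503}\right) + 33272 = \left(- \frac{78913}{49} - \frac{329}{7503}\right) + 33272 = - \frac{592100360}{367647} + 33272 = \frac{11640250624}{367647}$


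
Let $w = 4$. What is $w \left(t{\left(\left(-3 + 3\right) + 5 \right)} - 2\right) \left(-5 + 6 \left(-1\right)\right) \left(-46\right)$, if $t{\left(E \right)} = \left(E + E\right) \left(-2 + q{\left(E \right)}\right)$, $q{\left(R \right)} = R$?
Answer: $56672$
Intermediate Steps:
$t{\left(E \right)} = 2 E \left(-2 + E\right)$ ($t{\left(E \right)} = \left(E + E\right) \left(-2 + E\right) = 2 E \left(-2 + E\right)$)
$w \left(t{\left(\left(-3 + 3\right) + 5 \right)} - 2\right) \left(-5 + 6 \left(-1\right)\right) \left(-46\right) = 4 \left(2 \left(\left(-3 + 3\right) + 5\right) \left(-2 + \left(\left(-3 + 3\right) + 5\right)\right) - 2\right) \left(-5 + 6 \left(-1\right)\right) \left(-46\right) = 4 \left(2 \left(0 + 5\right) \left(-2 + \left(0 + 5\right)\right) - 2\right) \left(-5 - 6\right) \left(-46\right) = 4 \left(2 \cdot 5 \left(-2 + 5\right) - 2\right) \left(-11\right) \left(-46\right) = 4 \left(2 \cdot 5 \cdot 3 - 2\right) \left(-11\right) \left(-46\right) = 4 \left(30 - 2\right) \left(-11\right) \left(-46\right) = 4 \cdot 28 \left(-11\right) \left(-46\right) = 112 \left(-11\right) \left(-46\right) = \left(-1232\right) \left(-46\right) = 56672$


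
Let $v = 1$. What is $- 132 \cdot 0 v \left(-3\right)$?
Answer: $0$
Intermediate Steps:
$- 132 \cdot 0 v \left(-3\right) = - 132 \cdot 0 \cdot 1 \left(-3\right) = - 132 \cdot 0 \left(-3\right) = \left(-132\right) 0 = 0$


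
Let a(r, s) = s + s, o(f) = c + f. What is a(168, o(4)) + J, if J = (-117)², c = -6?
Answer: 13685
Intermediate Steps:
J = 13689
o(f) = -6 + f
a(r, s) = 2*s
a(168, o(4)) + J = 2*(-6 + 4) + 13689 = 2*(-2) + 13689 = -4 + 13689 = 13685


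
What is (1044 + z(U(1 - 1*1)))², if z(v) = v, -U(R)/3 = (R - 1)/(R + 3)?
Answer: 1092025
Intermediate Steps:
U(R) = -3*(-1 + R)/(3 + R) (U(R) = -3*(R - 1)/(R + 3) = -3*(-1 + R)/(3 + R))
(1044 + z(U(1 - 1*1)))² = (1044 + 3*(1 - (1 - 1*1))/(3 + (1 - 1*1)))² = (1044 + 3*(1 - (1 - 1))/(3 + (1 - 1)))² = (1044 + 3*(1 - 1*0)/(3 + 0))² = (1044 + 3*(1 + 0)/3)² = (1044 + 3*(⅓)*1)² = (1044 + 1)² = 1045² = 1092025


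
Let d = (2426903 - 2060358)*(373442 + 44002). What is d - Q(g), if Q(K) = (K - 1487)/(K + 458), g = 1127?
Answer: 48504807480732/317 ≈ 1.5301e+11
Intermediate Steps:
d = 153012010980 (d = 366545*417444 = 153012010980)
Q(K) = (-1487 + K)/(458 + K)
d - Q(g) = 153012010980 - (-1487 + 1127)/(458 + 1127) = 153012010980 - (-360)/1585 = 153012010980 - 1*(-72/317) = 153012010980 + 72/317 = 48504807480732/317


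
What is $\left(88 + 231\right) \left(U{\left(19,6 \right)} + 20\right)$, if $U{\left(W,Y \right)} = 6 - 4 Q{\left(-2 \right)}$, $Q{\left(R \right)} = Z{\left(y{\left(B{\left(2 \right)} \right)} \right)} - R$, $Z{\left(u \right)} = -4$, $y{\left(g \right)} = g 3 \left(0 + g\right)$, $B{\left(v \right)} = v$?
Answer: $10846$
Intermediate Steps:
$y{\left(g \right)} = 3 g^{2}$ ($y{\left(g \right)} = 3 g g = 3 g^{2}$)
$Q{\left(R \right)} = -4 - R$
$U{\left(W,Y \right)} = 14$ ($U{\left(W,Y \right)} = 6 - 4 \left(-4 - -2\right) = 6 - 4 \left(-4 + 2\right) = 6 - -8 = 6 + 8 = 14$)
$\left(88 + 231\right) \left(U{\left(19,6 \right)} + 20\right) = \left(88 + 231\right) \left(14 + 20\right) = 319 \cdot 34 = 10846$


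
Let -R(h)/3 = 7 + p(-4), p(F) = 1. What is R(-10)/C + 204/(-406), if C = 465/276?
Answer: -464034/31465 ≈ -14.748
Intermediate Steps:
C = 155/92 (C = 465*(1/276) = 155/92 ≈ 1.6848)
R(h) = -24 (R(h) = -3*(7 + 1) = -3*8 = -24)
R(-10)/C + 204/(-406) = -24/155/92 + 204/(-406) = -24*92/155 + 204*(-1/406) = -2208/155 - 102/203 = -464034/31465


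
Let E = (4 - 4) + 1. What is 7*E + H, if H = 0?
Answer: 7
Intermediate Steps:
E = 1 (E = 0 + 1 = 1)
7*E + H = 7*1 + 0 = 7 + 0 = 7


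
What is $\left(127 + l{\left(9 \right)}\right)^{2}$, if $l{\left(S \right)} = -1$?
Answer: $15876$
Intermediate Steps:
$\left(127 + l{\left(9 \right)}\right)^{2} = \left(127 - 1\right)^{2} = 126^{2} = 15876$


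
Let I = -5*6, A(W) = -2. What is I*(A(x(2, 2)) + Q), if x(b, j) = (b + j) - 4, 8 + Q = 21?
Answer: -330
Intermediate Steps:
Q = 13 (Q = -8 + 21 = 13)
x(b, j) = -4 + b + j
I = -30
I*(A(x(2, 2)) + Q) = -30*(-2 + 13) = -30*11 = -330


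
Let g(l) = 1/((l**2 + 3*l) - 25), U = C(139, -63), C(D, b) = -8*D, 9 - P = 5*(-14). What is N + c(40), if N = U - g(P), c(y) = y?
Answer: -6917617/6453 ≈ -1072.0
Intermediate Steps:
P = 79 (P = 9 - 5*(-14) = 9 - 1*(-70) = 9 + 70 = 79)
U = -1112 (U = -8*139 = -1112)
g(l) = 1/(-25 + l**2 + 3*l)
N = -7175737/6453 (N = -1112 - 1/(-25 + 79**2 + 3*79) = -1112 - 1/(-25 + 6241 + 237) = -1112 - 1/6453 = -7175737/6453 ≈ -1112.0)
N + c(40) = -7175737/6453 + 40 = -6917617/6453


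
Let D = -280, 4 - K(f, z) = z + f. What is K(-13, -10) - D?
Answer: 307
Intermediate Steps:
K(f, z) = 4 - f - z (K(f, z) = 4 - (z + f) = 4 - (f + z) = 4 + (-f - z) = 4 - f - z)
K(-13, -10) - D = (4 - 1*(-13) - 1*(-10)) - 1*(-280) = (4 + 13 + 10) + 280 = 27 + 280 = 307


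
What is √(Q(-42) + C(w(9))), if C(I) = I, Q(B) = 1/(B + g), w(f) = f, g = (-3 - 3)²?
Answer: √318/6 ≈ 2.9721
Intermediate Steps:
g = 36 (g = (-6)² = 36)
Q(B) = 1/(36 + B) (Q(B) = 1/(B + 36) = 1/(36 + B))
√(Q(-42) + C(w(9))) = √(1/(36 - 42) + 9) = √(1/(-6) + 9) = √(-⅙ + 9) = √(53/6) = √318/6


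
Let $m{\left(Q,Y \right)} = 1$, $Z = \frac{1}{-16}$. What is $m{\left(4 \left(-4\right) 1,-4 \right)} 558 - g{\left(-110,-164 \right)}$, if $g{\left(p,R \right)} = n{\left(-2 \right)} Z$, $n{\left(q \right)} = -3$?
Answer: $\frac{8925}{16} \approx 557.81$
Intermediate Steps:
$Z = - \frac{1}{16} \approx -0.0625$
$g{\left(p,R \right)} = \frac{3}{16}$ ($g{\left(p,R \right)} = \left(-3\right) \left(- \frac{1}{16}\right) = \frac{3}{16}$)
$m{\left(4 \left(-4\right) 1,-4 \right)} 558 - g{\left(-110,-164 \right)} = 1 \cdot 558 - \frac{3}{16} = 558 - \frac{3}{16} = \frac{8925}{16}$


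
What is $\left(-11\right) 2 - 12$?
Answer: $-34$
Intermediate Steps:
$\left(-11\right) 2 - 12 = -22 - 12 = -34$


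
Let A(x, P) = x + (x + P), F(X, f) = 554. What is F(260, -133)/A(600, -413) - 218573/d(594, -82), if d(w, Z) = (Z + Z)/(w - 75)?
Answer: 89276888425/129068 ≈ 6.9170e+5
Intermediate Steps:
A(x, P) = P + 2*x (A(x, P) = x + (P + x) = P + 2*x)
d(w, Z) = 2*Z/(-75 + w) (d(w, Z) = (2*Z)/(-75 + w) = 2*Z/(-75 + w))
F(260, -133)/A(600, -413) - 218573/d(594, -82) = 554/(-413 + 2*600) - 218573/(2*(-82)/(-75 + 594)) = 554/(-413 + 1200) - 218573/(2*(-82)/519) = 554/787 - 218573/(2*(-82)*(1/519)) = 554*(1/787) - 218573/(-164/519) = 554/787 - 218573*(-519/164) = 554/787 + 113439387/164 = 89276888425/129068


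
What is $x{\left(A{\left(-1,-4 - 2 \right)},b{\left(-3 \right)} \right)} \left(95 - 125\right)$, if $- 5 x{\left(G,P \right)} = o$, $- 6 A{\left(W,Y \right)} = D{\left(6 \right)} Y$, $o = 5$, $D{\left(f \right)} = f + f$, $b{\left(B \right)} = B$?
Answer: $30$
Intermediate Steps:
$D{\left(f \right)} = 2 f$
$A{\left(W,Y \right)} = - 2 Y$ ($A{\left(W,Y \right)} = - \frac{2 \cdot 6 Y}{6} = - \frac{12 Y}{6} = - 2 Y$)
$x{\left(G,P \right)} = -1$ ($x{\left(G,P \right)} = \left(- \frac{1}{5}\right) 5 = -1$)
$x{\left(A{\left(-1,-4 - 2 \right)},b{\left(-3 \right)} \right)} \left(95 - 125\right) = - (95 - 125) = \left(-1\right) \left(-30\right) = 30$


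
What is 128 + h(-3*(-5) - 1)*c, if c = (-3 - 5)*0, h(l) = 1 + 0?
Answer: 128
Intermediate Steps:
h(l) = 1
c = 0 (c = -8*0 = 0)
128 + h(-3*(-5) - 1)*c = 128 + 1*0 = 128 + 0 = 128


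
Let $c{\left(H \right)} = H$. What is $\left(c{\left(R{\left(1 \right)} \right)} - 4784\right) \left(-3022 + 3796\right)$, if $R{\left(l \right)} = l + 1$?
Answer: $-3701268$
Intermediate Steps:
$R{\left(l \right)} = 1 + l$
$\left(c{\left(R{\left(1 \right)} \right)} - 4784\right) \left(-3022 + 3796\right) = \left(\left(1 + 1\right) - 4784\right) \left(-3022 + 3796\right) = \left(2 - 4784\right) 774 = \left(-4782\right) 774 = -3701268$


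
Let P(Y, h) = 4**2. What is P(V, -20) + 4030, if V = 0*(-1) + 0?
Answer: 4046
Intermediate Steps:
V = 0 (V = 0 + 0 = 0)
P(Y, h) = 16
P(V, -20) + 4030 = 16 + 4030 = 4046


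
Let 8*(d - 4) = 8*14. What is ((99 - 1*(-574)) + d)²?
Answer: 477481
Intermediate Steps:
d = 18 (d = 4 + (8*14)/8 = 4 + (⅛)*112 = 4 + 14 = 18)
((99 - 1*(-574)) + d)² = ((99 - 1*(-574)) + 18)² = ((99 + 574) + 18)² = (673 + 18)² = 691² = 477481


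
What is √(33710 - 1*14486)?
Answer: 6*√534 ≈ 138.65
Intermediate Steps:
√(33710 - 1*14486) = √(33710 - 14486) = √19224 = 6*√534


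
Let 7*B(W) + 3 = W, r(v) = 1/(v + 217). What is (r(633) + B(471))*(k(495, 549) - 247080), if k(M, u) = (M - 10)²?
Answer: -943200397/1190 ≈ -7.9261e+5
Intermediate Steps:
r(v) = 1/(217 + v)
k(M, u) = (-10 + M)²
B(W) = -3/7 + W/7
(r(633) + B(471))*(k(495, 549) - 247080) = (1/(217 + 633) + (-3/7 + (⅐)*471))*((-10 + 495)² - 247080) = (1/850 + (-3/7 + 471/7))*(485² - 247080) = (1/850 + 468/7)*(235225 - 247080) = (397807/5950)*(-11855) = -943200397/1190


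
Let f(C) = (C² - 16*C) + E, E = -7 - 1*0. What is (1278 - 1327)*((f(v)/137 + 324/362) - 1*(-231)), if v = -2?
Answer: -282021950/24797 ≈ -11373.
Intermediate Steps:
E = -7 (E = -7 + 0 = -7)
f(C) = -7 + C² - 16*C (f(C) = (C² - 16*C) - 7 = -7 + C² - 16*C)
(1278 - 1327)*((f(v)/137 + 324/362) - 1*(-231)) = (1278 - 1327)*(((-7 + (-2)² - 16*(-2))/137 + 324/362) - 1*(-231)) = -49*(((-7 + 4 + 32)*(1/137) + 324*(1/362)) + 231) = -49*((29*(1/137) + 162/181) + 231) = -49*((29/137 + 162/181) + 231) = -49*(27443/24797 + 231) = -49*5755550/24797 = -282021950/24797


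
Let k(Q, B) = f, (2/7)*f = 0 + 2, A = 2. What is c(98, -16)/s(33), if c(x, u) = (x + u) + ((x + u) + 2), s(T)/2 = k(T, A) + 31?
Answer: 83/38 ≈ 2.1842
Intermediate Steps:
f = 7 (f = 7*(0 + 2)/2 = (7/2)*2 = 7)
k(Q, B) = 7
s(T) = 76 (s(T) = 2*(7 + 31) = 2*38 = 76)
c(x, u) = 2 + 2*u + 2*x (c(x, u) = (u + x) + ((u + x) + 2) = (u + x) + (2 + u + x) = 2 + 2*u + 2*x)
c(98, -16)/s(33) = (2 + 2*(-16) + 2*98)/76 = (2 - 32 + 196)*(1/76) = 166*(1/76) = 83/38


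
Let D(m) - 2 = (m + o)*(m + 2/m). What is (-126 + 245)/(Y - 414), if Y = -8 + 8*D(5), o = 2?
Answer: -85/74 ≈ -1.1486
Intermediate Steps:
D(m) = 2 + (2 + m)*(m + 2/m) (D(m) = 2 + (m + 2)*(m + 2/m) = 2 + (2 + m)*(m + 2/m))
Y = 1552/5 (Y = -8 + 8*(4 + 5² + 2*5 + 4/5) = -8 + 8*(4 + 25 + 10 + 4*(⅕)) = -8 + 8*(4 + 25 + 10 + ⅘) = -8 + 8*(199/5) = -8 + 1592/5 = 1552/5 ≈ 310.40)
(-126 + 245)/(Y - 414) = (-126 + 245)/(1552/5 - 414) = 119/(-518/5) = 119*(-5/518) = -85/74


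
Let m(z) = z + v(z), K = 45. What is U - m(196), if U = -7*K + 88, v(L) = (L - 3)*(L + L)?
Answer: -76079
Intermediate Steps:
v(L) = 2*L*(-3 + L) (v(L) = (-3 + L)*(2*L) = 2*L*(-3 + L))
m(z) = z + 2*z*(-3 + z)
U = -227 (U = -7*45 + 88 = -315 + 88 = -227)
U - m(196) = -227 - 196*(-5 + 2*196) = -227 - 196*(-5 + 392) = -227 - 196*387 = -227 - 1*75852 = -227 - 75852 = -76079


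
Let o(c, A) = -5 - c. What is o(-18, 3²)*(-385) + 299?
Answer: -4706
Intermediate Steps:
o(-18, 3²)*(-385) + 299 = (-5 - 1*(-18))*(-385) + 299 = (-5 + 18)*(-385) + 299 = 13*(-385) + 299 = -5005 + 299 = -4706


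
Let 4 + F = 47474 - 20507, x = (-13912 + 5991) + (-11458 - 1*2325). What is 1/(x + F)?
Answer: 1/5259 ≈ 0.00019015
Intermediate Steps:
x = -21704 (x = -7921 + (-11458 - 2325) = -7921 - 13783 = -21704)
F = 26963 (F = -4 + (47474 - 20507) = -4 + 26967 = 26963)
1/(x + F) = 1/(-21704 + 26963) = 1/5259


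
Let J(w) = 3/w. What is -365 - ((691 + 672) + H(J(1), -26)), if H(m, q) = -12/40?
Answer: -17277/10 ≈ -1727.7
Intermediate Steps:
H(m, q) = -3/10 (H(m, q) = -12*1/40 = -3/10)
-365 - ((691 + 672) + H(J(1), -26)) = -365 - ((691 + 672) - 3/10) = -365 - (1363 - 3/10) = -365 - 1*13627/10 = -365 - 13627/10 = -17277/10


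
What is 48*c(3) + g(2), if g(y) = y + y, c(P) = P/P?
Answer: 52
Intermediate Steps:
c(P) = 1
g(y) = 2*y
48*c(3) + g(2) = 48*1 + 2*2 = 48 + 4 = 52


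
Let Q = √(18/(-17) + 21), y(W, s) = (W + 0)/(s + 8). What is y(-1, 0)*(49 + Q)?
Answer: -49/8 - √5763/136 ≈ -6.6832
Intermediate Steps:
y(W, s) = W/(8 + s)
Q = √5763/17 (Q = √(18*(-1/17) + 21) = √(-18/17 + 21) = √(339/17) = √5763/17 ≈ 4.4656)
y(-1, 0)*(49 + Q) = (-1/(8 + 0))*(49 + √5763/17) = (-1/8)*(49 + √5763/17) = (-1*⅛)*(49 + √5763/17) = -(49 + √5763/17)/8 = -49/8 - √5763/136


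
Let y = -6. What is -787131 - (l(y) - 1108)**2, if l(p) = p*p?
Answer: -1936315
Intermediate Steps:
l(p) = p**2
-787131 - (l(y) - 1108)**2 = -787131 - ((-6)**2 - 1108)**2 = -787131 - (36 - 1108)**2 = -787131 - 1*(-1072)**2 = -787131 - 1*1149184 = -787131 - 1149184 = -1936315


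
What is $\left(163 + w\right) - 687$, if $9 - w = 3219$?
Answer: $-3734$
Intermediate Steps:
$w = -3210$ ($w = 9 - 3219 = -3210$)
$\left(163 + w\right) - 687 = \left(163 - 3210\right) - 687 = -3047 - 687 = -3734$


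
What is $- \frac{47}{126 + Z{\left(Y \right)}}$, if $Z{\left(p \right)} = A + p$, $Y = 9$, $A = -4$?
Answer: $- \frac{47}{131} \approx -0.35878$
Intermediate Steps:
$Z{\left(p \right)} = -4 + p$
$- \frac{47}{126 + Z{\left(Y \right)}} = - \frac{47}{126 + \left(-4 + 9\right)} = - \frac{47}{126 + 5} = - \frac{47}{131}$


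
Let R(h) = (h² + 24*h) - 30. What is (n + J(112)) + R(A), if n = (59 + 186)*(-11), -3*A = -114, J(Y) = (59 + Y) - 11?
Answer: -209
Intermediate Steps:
J(Y) = 48 + Y
A = 38 (A = -⅓*(-114) = 38)
R(h) = -30 + h² + 24*h
n = -2695 (n = 245*(-11) = -2695)
(n + J(112)) + R(A) = (-2695 + (48 + 112)) + (-30 + 38² + 24*38) = (-2695 + 160) + (-30 + 1444 + 912) = -2535 + 2326 = -209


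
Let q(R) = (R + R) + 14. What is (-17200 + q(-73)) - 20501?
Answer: -37833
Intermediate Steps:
q(R) = 14 + 2*R (q(R) = 2*R + 14 = 14 + 2*R)
(-17200 + q(-73)) - 20501 = (-17200 + (14 + 2*(-73))) - 20501 = (-17200 + (14 - 146)) - 20501 = (-17200 - 132) - 20501 = -17332 - 20501 = -37833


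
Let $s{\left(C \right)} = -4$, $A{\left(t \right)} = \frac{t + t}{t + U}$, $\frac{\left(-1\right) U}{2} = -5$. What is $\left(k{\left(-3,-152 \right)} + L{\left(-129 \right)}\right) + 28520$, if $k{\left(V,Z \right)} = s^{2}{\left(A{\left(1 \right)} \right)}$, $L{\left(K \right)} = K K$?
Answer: $45177$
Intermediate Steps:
$U = 10$ ($U = \left(-2\right) \left(-5\right) = 10$)
$L{\left(K \right)} = K^{2}$
$A{\left(t \right)} = \frac{2 t}{10 + t}$ ($A{\left(t \right)} = \frac{t + t}{t + 10} = \frac{2 t}{10 + t}$)
$k{\left(V,Z \right)} = 16$ ($k{\left(V,Z \right)} = \left(-4\right)^{2} = 16$)
$\left(k{\left(-3,-152 \right)} + L{\left(-129 \right)}\right) + 28520 = \left(16 + \left(-129\right)^{2}\right) + 28520 = \left(16 + 16641\right) + 28520 = 16657 + 28520 = 45177$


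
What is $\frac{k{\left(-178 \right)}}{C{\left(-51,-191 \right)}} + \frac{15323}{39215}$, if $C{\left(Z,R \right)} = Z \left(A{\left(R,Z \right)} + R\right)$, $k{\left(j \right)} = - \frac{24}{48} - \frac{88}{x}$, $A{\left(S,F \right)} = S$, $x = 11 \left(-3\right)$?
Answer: $\frac{162876901}{416719980} \approx 0.39085$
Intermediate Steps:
$x = -33$
$k{\left(j \right)} = \frac{13}{6}$ ($k{\left(j \right)} = - \frac{24}{48} - \frac{88}{-33} = \left(-24\right) \frac{1}{48} - - \frac{8}{3} = - \frac{1}{2} + \frac{8}{3} = \frac{13}{6}$)
$C{\left(Z,R \right)} = 2 R Z$ ($C{\left(Z,R \right)} = Z \left(R + R\right) = Z 2 R = 2 R Z$)
$\frac{k{\left(-178 \right)}}{C{\left(-51,-191 \right)}} + \frac{15323}{39215} = \frac{13}{6 \cdot 2 \left(-191\right) \left(-51\right)} + \frac{15323}{39215} = \frac{13}{6 \cdot 19482} + 15323 \cdot \frac{1}{39215} = \frac{13}{6} \cdot \frac{1}{19482} + \frac{1393}{3565} = \frac{13}{116892} + \frac{1393}{3565} = \frac{162876901}{416719980}$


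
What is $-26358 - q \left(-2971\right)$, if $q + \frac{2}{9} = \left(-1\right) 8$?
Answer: $- \frac{457076}{9} \approx -50786.0$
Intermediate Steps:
$q = - \frac{74}{9}$ ($q = - \frac{2}{9} - 8 = - \frac{74}{9} \approx -8.2222$)
$-26358 - q \left(-2971\right) = -26358 - \left(- \frac{74}{9}\right) \left(-2971\right) = -26358 - \frac{219854}{9} = - \frac{457076}{9}$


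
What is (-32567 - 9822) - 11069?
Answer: -53458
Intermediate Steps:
(-32567 - 9822) - 11069 = -42389 - 11069 = -53458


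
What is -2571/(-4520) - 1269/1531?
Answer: -1799679/6920120 ≈ -0.26006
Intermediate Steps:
-2571/(-4520) - 1269/1531 = -2571*(-1/4520) - 1269*1/1531 = 2571/4520 - 1269/1531 = -1799679/6920120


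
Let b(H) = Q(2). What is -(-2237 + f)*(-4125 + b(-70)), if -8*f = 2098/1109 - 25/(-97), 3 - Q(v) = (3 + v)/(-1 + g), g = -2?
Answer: -23799345775679/2581752 ≈ -9.2183e+6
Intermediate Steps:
Q(v) = 4 + v/3 (Q(v) = 3 - (3 + v)/(-1 - 2) = 3 - (3 + v)/(-3) = 3 - (3 + v)*(-1)/3 = 3 - (-1 - v/3) = 3 + (1 + v/3) = 4 + v/3)
f = -231231/860584 (f = -(2098/1109 - 25/(-97))/8 = -(2098*(1/1109) - 25*(-1/97))/8 = -(2098/1109 + 25/97)/8 = -⅛*231231/107573 = -231231/860584 ≈ -0.26869)
b(H) = 14/3 (b(H) = 4 + (⅓)*2 = 4 + ⅔ = 14/3)
-(-2237 + f)*(-4125 + b(-70)) = -(-2237 - 231231/860584)*(-4125 + 14/3) = -(-1925357639)*(-12361)/(860584*3) = -1*23799345775679/2581752 = -23799345775679/2581752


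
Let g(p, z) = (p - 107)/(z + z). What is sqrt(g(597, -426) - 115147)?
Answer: I*sqrt(20896521342)/426 ≈ 339.33*I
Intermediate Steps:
g(p, z) = (-107 + p)/(2*z) (g(p, z) = (-107 + p)/((2*z)) = (-107 + p)*(1/(2*z)) = (-107 + p)/(2*z))
sqrt(g(597, -426) - 115147) = sqrt((1/2)*(-107 + 597)/(-426) - 115147) = sqrt((1/2)*(-1/426)*490 - 115147) = sqrt(-245/426 - 115147) = sqrt(-49052867/426) = I*sqrt(20896521342)/426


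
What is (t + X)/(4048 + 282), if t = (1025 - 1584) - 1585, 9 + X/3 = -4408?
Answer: -3079/866 ≈ -3.5554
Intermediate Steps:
X = -13251 (X = -27 + 3*(-4408) = -27 - 13224 = -13251)
t = -2144 (t = -559 - 1585 = -2144)
(t + X)/(4048 + 282) = (-2144 - 13251)/(4048 + 282) = -15395/4330 = -15395*1/4330 = -3079/866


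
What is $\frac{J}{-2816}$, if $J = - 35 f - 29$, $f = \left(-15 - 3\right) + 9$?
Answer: $- \frac{13}{128} \approx -0.10156$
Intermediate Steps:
$f = -9$ ($f = -18 + 9 = -9$)
$J = 286$ ($J = \left(-35\right) \left(-9\right) - 29 = 315 - 29 = 286$)
$\frac{J}{-2816} = \frac{286}{-2816} = 286 \left(- \frac{1}{2816}\right) = - \frac{13}{128}$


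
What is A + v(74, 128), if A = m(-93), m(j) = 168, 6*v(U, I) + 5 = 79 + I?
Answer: 605/3 ≈ 201.67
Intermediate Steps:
v(U, I) = 37/3 + I/6 (v(U, I) = -⅚ + (79 + I)/6 = -⅚ + (79/6 + I/6) = 37/3 + I/6)
A = 168
A + v(74, 128) = 168 + (37/3 + (⅙)*128) = 168 + (37/3 + 64/3) = 168 + 101/3 = 605/3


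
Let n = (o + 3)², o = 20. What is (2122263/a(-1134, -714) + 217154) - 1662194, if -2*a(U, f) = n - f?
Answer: -163675386/113 ≈ -1.4485e+6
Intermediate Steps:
n = 529 (n = (20 + 3)² = 23² = 529)
a(U, f) = -529/2 + f/2 (a(U, f) = -(529 - f)/2 = -529/2 + f/2)
(2122263/a(-1134, -714) + 217154) - 1662194 = (2122263/(-529/2 + (½)*(-714)) + 217154) - 1662194 = (2122263/(-529/2 - 357) + 217154) - 1662194 = (2122263/(-1243/2) + 217154) - 1662194 = (2122263*(-2/1243) + 217154) - 1662194 = (-385866/113 + 217154) - 1662194 = 24152536/113 - 1662194 = -163675386/113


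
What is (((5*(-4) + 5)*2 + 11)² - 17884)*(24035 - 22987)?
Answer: -18364104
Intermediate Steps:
(((5*(-4) + 5)*2 + 11)² - 17884)*(24035 - 22987) = (((-20 + 5)*2 + 11)² - 17884)*1048 = ((-15*2 + 11)² - 17884)*1048 = ((-30 + 11)² - 17884)*1048 = ((-19)² - 17884)*1048 = (361 - 17884)*1048 = -17523*1048 = -18364104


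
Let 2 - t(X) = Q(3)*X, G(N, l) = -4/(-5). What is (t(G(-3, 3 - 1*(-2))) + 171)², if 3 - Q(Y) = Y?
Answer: 29929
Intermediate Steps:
Q(Y) = 3 - Y
G(N, l) = ⅘ (G(N, l) = -4*(-⅕) = ⅘)
t(X) = 2 (t(X) = 2 - (3 - 1*3)*X = 2 - (3 - 3)*X = 2 - 0*X = 2 - 1*0 = 2 + 0 = 2)
(t(G(-3, 3 - 1*(-2))) + 171)² = (2 + 171)² = 173² = 29929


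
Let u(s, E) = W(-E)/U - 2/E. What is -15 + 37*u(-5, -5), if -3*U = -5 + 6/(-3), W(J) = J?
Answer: 2768/35 ≈ 79.086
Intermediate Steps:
U = 7/3 (U = -(-5 + 6/(-3))/3 = -(-5 + 6*(-1/3))/3 = -(-5 - 2)/3 = -1/3*(-7) = 7/3 ≈ 2.3333)
u(s, E) = -2/E - 3*E/7 (u(s, E) = (-E)/(7/3) - 2/E = -E*(3/7) - 2/E = -3*E/7 - 2/E = -2/E - 3*E/7)
-15 + 37*u(-5, -5) = -15 + 37*(-2/(-5) - 3/7*(-5)) = -15 + 37*(-2*(-1/5) + 15/7) = -15 + 37*(2/5 + 15/7) = -15 + 37*(89/35) = -15 + 3293/35 = 2768/35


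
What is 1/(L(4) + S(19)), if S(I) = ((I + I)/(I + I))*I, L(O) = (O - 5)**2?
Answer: 1/20 ≈ 0.050000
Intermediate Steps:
L(O) = (-5 + O)**2
S(I) = I (S(I) = ((2*I)/((2*I)))*I = ((2*I)*(1/(2*I)))*I = 1*I = I)
1/(L(4) + S(19)) = 1/((-5 + 4)**2 + 19) = 1/((-1)**2 + 19) = 1/(1 + 19) = 1/20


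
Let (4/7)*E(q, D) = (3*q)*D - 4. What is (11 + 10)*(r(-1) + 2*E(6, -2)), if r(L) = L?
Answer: -2961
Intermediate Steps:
E(q, D) = -7 + 21*D*q/4 (E(q, D) = 7*((3*q)*D - 4)/4 = 7*(3*D*q - 4)/4 = 7*(-4 + 3*D*q)/4 = -7 + 21*D*q/4)
(11 + 10)*(r(-1) + 2*E(6, -2)) = (11 + 10)*(-1 + 2*(-7 + (21/4)*(-2)*6)) = 21*(-1 + 2*(-7 - 63)) = 21*(-1 + 2*(-70)) = 21*(-1 - 140) = 21*(-141) = -2961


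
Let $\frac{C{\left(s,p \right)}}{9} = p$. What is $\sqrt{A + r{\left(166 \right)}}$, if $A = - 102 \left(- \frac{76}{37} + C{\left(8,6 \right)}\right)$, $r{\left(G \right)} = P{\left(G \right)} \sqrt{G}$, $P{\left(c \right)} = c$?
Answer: $\frac{\sqrt{-7253628 + 227254 \sqrt{166}}}{37} \approx 56.211 i$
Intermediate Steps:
$C{\left(s,p \right)} = 9 p$
$r{\left(G \right)} = G^{\frac{3}{2}}$ ($r{\left(G \right)} = G \sqrt{G} = G^{\frac{3}{2}}$)
$A = - \frac{196044}{37}$ ($A = - 102 \left(- \frac{76}{37} + 9 \cdot 6\right) = - 102 \left(\left(-76\right) \frac{1}{37} + 54\right) = - 102 \left(- \frac{76}{37} + 54\right) = \left(-102\right) \frac{1922}{37} = - \frac{196044}{37} \approx -5298.5$)
$\sqrt{A + r{\left(166 \right)}} = \sqrt{- \frac{196044}{37} + 166^{\frac{3}{2}}} = \sqrt{- \frac{196044}{37} + 166 \sqrt{166}}$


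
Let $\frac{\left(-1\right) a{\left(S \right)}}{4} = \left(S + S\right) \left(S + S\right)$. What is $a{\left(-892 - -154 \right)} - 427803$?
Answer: $-9142107$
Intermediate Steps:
$a{\left(S \right)} = - 16 S^{2}$ ($a{\left(S \right)} = - 4 \left(S + S\right) \left(S + S\right) = - 4 \cdot 2 S 2 S = - 4 \cdot 4 S^{2} = - 16 S^{2}$)
$a{\left(-892 - -154 \right)} - 427803 = - 16 \left(-892 - -154\right)^{2} - 427803 = - 16 \left(-892 + 154\right)^{2} - 427803 = - 16 \left(-738\right)^{2} - 427803 = \left(-16\right) 544644 - 427803 = -8714304 - 427803 = -9142107$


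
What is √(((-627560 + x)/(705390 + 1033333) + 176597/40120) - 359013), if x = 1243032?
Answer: I*√436744130730173857495989210/34878783380 ≈ 599.17*I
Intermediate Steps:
√(((-627560 + x)/(705390 + 1033333) + 176597/40120) - 359013) = √(((-627560 + 1243032)/(705390 + 1033333) + 176597/40120) - 359013) = √((615472/1738723 + 176597*(1/40120)) - 359013) = √((615472*(1/1738723) + 176597/40120) - 359013) = √((615472/1738723 + 176597/40120) - 359013) = √(331746002271/69757566760 - 359013) = √(-25043541569205609/69757566760) = I*√436744130730173857495989210/34878783380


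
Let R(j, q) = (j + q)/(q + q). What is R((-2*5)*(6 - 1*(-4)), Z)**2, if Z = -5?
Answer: 441/4 ≈ 110.25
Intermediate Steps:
R(j, q) = (j + q)/(2*q) (R(j, q) = (j + q)/((2*q)) = (j + q)*(1/(2*q)) = (j + q)/(2*q))
R((-2*5)*(6 - 1*(-4)), Z)**2 = ((1/2)*((-2*5)*(6 - 1*(-4)) - 5)/(-5))**2 = ((1/2)*(-1/5)*(-10*(6 + 4) - 5))**2 = ((1/2)*(-1/5)*(-10*10 - 5))**2 = ((1/2)*(-1/5)*(-100 - 5))**2 = ((1/2)*(-1/5)*(-105))**2 = (21/2)**2 = 441/4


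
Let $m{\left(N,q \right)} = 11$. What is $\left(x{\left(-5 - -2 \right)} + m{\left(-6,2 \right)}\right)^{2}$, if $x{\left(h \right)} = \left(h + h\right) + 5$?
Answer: $100$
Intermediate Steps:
$x{\left(h \right)} = 5 + 2 h$ ($x{\left(h \right)} = 2 h + 5 = 5 + 2 h$)
$\left(x{\left(-5 - -2 \right)} + m{\left(-6,2 \right)}\right)^{2} = \left(\left(5 + 2 \left(-5 - -2\right)\right) + 11\right)^{2} = \left(\left(5 + 2 \left(-5 + 2\right)\right) + 11\right)^{2} = \left(\left(5 + 2 \left(-3\right)\right) + 11\right)^{2} = \left(\left(5 - 6\right) + 11\right)^{2} = \left(-1 + 11\right)^{2} = 10^{2} = 100$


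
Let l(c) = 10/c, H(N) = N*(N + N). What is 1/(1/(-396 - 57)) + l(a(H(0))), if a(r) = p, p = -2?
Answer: -458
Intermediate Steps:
H(N) = 2*N² (H(N) = N*(2*N) = 2*N²)
a(r) = -2
1/(1/(-396 - 57)) + l(a(H(0))) = 1/(1/(-396 - 57)) + 10/(-2) = 1/(1/(-453)) + 10*(-½) = 1/(-1/453) - 5 = -453 - 5 = -458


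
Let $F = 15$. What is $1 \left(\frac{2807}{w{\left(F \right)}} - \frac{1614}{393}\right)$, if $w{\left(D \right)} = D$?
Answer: $\frac{359647}{1965} \approx 183.03$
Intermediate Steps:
$1 \left(\frac{2807}{w{\left(F \right)}} - \frac{1614}{393}\right) = 1 \left(\frac{2807}{15} - \frac{1614}{393}\right) = 1 \left(2807 \cdot \frac{1}{15} - \frac{538}{131}\right) = 1 \left(\frac{2807}{15} - \frac{538}{131}\right) = 1 \cdot \frac{359647}{1965} = \frac{359647}{1965}$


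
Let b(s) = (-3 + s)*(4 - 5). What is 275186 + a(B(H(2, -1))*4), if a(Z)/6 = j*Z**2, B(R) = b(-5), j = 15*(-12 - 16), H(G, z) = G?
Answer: -2305294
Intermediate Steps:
b(s) = 3 - s (b(s) = (-3 + s)*(-1) = 3 - s)
j = -420 (j = 15*(-28) = -420)
B(R) = 8 (B(R) = 3 - 1*(-5) = 3 + 5 = 8)
a(Z) = -2520*Z**2 (a(Z) = 6*(-420*Z**2) = -2520*Z**2)
275186 + a(B(H(2, -1))*4) = 275186 - 2520*(8*4)**2 = 275186 - 2520*32**2 = 275186 - 2520*1024 = 275186 - 2580480 = -2305294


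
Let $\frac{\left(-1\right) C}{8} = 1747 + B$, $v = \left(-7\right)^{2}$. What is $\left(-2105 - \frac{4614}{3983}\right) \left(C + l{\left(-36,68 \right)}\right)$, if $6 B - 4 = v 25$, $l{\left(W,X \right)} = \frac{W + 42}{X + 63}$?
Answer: $\frac{51478435044634}{1565319} \approx 3.2887 \cdot 10^{7}$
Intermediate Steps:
$v = 49$
$l{\left(W,X \right)} = \frac{42 + W}{63 + X}$
$B = \frac{1229}{6}$ ($B = \frac{2}{3} + \frac{49 \cdot 25}{6} = \frac{2}{3} + \frac{1}{6} \cdot 1225 = \frac{2}{3} + \frac{1225}{6} = \frac{1229}{6} \approx 204.83$)
$C = - \frac{46844}{3}$ ($C = - 8 \left(1747 + \frac{1229}{6}\right) = \left(-8\right) \frac{11711}{6} = - \frac{46844}{3} \approx -15615.0$)
$\left(-2105 - \frac{4614}{3983}\right) \left(C + l{\left(-36,68 \right)}\right) = \left(-2105 - \frac{4614}{3983}\right) \left(- \frac{46844}{3} + \frac{42 - 36}{63 + 68}\right) = \left(-2105 - \frac{4614}{3983}\right) \left(- \frac{46844}{3} + \frac{1}{131} \cdot 6\right) = - \frac{8388829 \left(- \frac{46844}{3} + \frac{6}{131}\right)}{3983} = \left(- \frac{8388829}{3983}\right) \left(- \frac{6136546}{393}\right) = \frac{51478435044634}{1565319}$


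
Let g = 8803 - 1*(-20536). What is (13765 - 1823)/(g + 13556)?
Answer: 11942/42895 ≈ 0.27840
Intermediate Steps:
g = 29339 (g = 8803 + 20536 = 29339)
(13765 - 1823)/(g + 13556) = (13765 - 1823)/(29339 + 13556) = 11942/42895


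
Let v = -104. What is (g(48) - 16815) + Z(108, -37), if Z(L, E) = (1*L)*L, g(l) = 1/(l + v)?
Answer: -288457/56 ≈ -5151.0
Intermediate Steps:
g(l) = 1/(-104 + l) (g(l) = 1/(l - 104) = 1/(-104 + l))
Z(L, E) = L² (Z(L, E) = L*L = L²)
(g(48) - 16815) + Z(108, -37) = (1/(-104 + 48) - 16815) + 108² = (1/(-56) - 16815) + 11664 = (-1/56 - 16815) + 11664 = -941641/56 + 11664 = -288457/56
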